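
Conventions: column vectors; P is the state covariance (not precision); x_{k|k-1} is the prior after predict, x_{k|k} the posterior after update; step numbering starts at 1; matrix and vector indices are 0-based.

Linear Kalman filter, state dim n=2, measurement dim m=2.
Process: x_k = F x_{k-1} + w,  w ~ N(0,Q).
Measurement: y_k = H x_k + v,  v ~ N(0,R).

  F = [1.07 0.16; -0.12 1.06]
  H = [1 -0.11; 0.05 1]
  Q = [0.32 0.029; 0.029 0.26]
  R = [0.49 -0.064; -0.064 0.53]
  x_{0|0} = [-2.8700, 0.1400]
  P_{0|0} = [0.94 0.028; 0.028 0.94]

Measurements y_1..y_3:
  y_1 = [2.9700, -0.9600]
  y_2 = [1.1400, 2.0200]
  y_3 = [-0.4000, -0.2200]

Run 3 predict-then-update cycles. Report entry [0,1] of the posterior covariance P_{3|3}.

step 1: x^-=[-3.0485, 0.4928]  P^-=[1.4299 0.0989; 0.0989 1.3226]  S=[1.9141 -0.0396; -0.0396 1.8661]  K=[0.7435 0.1071; -0.0096 0.7112]  nu=[6.0727, -1.3004]  x^+=[1.3275, -0.4904]  P^+=[0.3565 -0.0086; -0.0086 0.3780]
step 2: x^-=[1.3420, -0.6791]  P^-=[0.7349 0.0377; 0.0377 0.6920]  S=[1.2250 -0.0659; -0.0659 1.2276]  K=[0.6015 0.0929; -0.0010 0.5652]  nu=[-0.2767, 2.6320]  x^+=[1.4201, 0.8088]  P^+=[0.2884 -0.0037; -0.0037 0.2998]
step 3: x^-=[1.6489, 0.6869]  P^-=[0.6566 0.0387; 0.0387 0.6019]  S=[1.1454 -0.0589; -0.0589 1.1375]  K=[0.5743 0.0926; 0.0033 0.5311]  nu=[-1.9734, -0.9893]  x^+=[0.4240, 0.1550]  P^+=[0.2753 -0.0014; -0.0014 0.2813]

P_post[0,1] = -0.0014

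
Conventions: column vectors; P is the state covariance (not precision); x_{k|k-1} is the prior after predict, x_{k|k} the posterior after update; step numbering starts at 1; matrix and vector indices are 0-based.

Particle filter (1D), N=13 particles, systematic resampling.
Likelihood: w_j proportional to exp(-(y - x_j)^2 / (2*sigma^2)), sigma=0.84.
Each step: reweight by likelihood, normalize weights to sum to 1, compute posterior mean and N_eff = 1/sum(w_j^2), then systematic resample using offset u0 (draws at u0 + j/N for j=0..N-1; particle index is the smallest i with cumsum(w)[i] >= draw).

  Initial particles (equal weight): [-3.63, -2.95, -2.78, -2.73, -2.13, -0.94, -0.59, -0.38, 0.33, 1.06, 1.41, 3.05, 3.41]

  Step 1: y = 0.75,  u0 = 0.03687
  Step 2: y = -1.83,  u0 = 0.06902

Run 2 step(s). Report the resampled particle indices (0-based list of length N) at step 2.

step 1: w=[0.0000, 0.0000, 0.0000, 0.0001, 0.0008, 0.0388, 0.0824, 0.1190, 0.2595, 0.2746, 0.2159, 0.0069, 0.0020]  mean=0.5766  Neff=4.7201  idx=[5, 6, 7, 8, 8, 8, 8, 9, 9, 9, 10, 10, 10]
step 2: w=[0.4427, 0.2610, 0.1749, 0.0284, 0.0284, 0.0284, 0.0284, 0.0021, 0.0021, 0.0021, 0.0005, 0.0005, 0.0005]  mean=-0.5905  Neff=3.3565  idx=[0, 0, 0, 0, 0, 1, 1, 1, 1, 2, 2, 4, 6]

resampled_idx = [0, 0, 0, 0, 0, 1, 1, 1, 1, 2, 2, 4, 6]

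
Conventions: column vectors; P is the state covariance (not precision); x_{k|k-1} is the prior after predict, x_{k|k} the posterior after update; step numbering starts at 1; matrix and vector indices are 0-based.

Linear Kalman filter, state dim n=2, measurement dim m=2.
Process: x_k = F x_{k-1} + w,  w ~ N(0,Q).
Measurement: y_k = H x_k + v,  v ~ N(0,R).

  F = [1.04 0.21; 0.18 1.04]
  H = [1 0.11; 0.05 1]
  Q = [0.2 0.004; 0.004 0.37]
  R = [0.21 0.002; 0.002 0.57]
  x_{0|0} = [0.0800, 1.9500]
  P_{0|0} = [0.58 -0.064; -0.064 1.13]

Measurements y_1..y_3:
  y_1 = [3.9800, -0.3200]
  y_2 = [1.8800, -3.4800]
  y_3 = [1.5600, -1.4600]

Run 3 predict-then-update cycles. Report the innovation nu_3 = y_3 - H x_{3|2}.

step 1: x^-=[0.4927, 2.0424]  P^-=[0.8492 0.2877; 0.2877 1.5870]  S=[1.1417 0.5083; 0.5083 2.1879]  K=[0.7856 -0.0316; 0.0881 0.7115]  nu=[3.2626, -2.3870]  x^+=[3.1313, 0.6317]  P^+=[0.1676 -0.0248; -0.0248 0.4069]
step 2: x^-=[3.3892, 1.2206]  P^-=[0.3884 0.0965; 0.0965 0.8063]  S=[0.6294 0.2071; 0.2071 1.3869]  K=[0.6378 -0.0117; 0.1070 0.5689]  nu=[-1.6435, -4.8701]  x^+=[2.3979, -1.7256]  P^+=[0.1353 -0.0122; -0.0122 0.3251]
step 3: x^-=[2.1314, -1.3630]  P^-=[0.3553 0.0867; 0.0867 0.7214]  S=[0.5931 0.1863; 0.1863 1.3010]  K=[0.6177 -0.0082; 0.1097 0.5421]  nu=[-0.4215, -0.2036]  x^+=[1.8727, -1.5196]  P^+=[0.1308 -0.0100; -0.0100 0.3097]

innov = [-0.4215, -0.2036]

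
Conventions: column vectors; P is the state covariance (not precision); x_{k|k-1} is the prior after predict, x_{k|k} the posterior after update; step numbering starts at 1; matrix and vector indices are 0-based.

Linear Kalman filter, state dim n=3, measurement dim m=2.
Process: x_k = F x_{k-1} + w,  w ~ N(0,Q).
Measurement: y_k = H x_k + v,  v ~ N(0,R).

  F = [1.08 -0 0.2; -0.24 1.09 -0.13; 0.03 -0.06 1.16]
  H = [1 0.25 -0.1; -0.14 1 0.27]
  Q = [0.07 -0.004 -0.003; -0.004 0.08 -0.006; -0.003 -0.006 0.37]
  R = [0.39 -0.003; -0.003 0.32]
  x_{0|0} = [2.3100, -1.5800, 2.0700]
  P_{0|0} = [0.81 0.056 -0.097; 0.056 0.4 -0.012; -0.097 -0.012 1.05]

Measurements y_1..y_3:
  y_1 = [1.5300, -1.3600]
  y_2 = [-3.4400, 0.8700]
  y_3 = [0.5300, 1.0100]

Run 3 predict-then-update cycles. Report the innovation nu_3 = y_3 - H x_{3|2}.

step 1: x^-=[2.9088, -2.5457, 2.5653]  P^-=[1.0149 -0.1597 0.1413; -0.1597 0.5877 -0.1816; 0.1413 -0.1816 1.7798]  S=[1.3604 -0.1543; -0.1543 0.9933]  K=[0.6883 -0.1585; 0.0692 0.5756; -0.0290 0.2766]  nu=[-0.4858, 0.9003]  x^+=[2.4317, -2.0612, 2.8284]  P^+=[0.3117 -0.0745 0.2420; -0.0745 0.2644 -0.3366; 0.2420 -0.3366 1.7002]
step 2: x^-=[3.1919, -3.1980, 3.4775]  P^-=[0.6062 -0.3357 0.7151; -0.3357 0.5903 -0.7819; 0.7151 -0.7819 2.7230]  S=[0.7886 -0.1092; -0.1092 0.7384]  K=[0.5400 -0.2282; -0.0606 0.5682; 0.2920 -0.1557]  nu=[-5.4847, 3.5759]  x^+=[-0.5858, -0.8335, 1.3191]  P^+=[0.3109 -0.1791 0.5480; -0.1791 0.3415 -0.6835; 0.5480 -0.6835 2.6279]
step 3: x^-=[-0.3689, -0.9394, 1.5626]  P^-=[0.7744 -0.6160 1.3264; -0.6160 0.8696 -1.4595; 1.3264 -1.4595 4.0415]  S=[0.7589 -0.1734; -0.1734 0.7835]  K=[0.5645 -0.3425; -0.1780 0.6776; 0.6033 -0.5736]  nu=[1.2900, 1.4758]  x^+=[-0.1462, -0.1689, 1.4943]  P^+=[0.3736 -0.2809 0.8220; -0.2809 0.4440 -0.9849; 0.8220 -0.9849 3.3874]

innov = [1.2900, 1.4758]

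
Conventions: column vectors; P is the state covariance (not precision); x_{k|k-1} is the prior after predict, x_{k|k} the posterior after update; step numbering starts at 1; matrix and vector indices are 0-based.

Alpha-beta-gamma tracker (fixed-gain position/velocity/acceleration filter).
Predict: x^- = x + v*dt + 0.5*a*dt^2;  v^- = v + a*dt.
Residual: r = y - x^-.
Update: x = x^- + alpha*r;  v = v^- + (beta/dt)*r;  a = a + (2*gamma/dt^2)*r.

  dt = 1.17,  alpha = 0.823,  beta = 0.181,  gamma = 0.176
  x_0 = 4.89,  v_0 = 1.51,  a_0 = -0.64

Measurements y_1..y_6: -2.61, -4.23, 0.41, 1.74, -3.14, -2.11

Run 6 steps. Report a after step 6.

a_post = 2.8605

step 1: x_pred=6.2187  r=-8.8287  x^+=-1.0473  v^+=-0.6046  a^+=-2.9102
step 2: x_pred=-3.7466  r=-0.4834  x^+=-4.1444  v^+=-4.0843  a^+=-3.0345
step 3: x_pred=-11.0001  r=11.4101  x^+=-1.6096  v^+=-5.8696  a^+=-0.1005
step 4: x_pred=-8.5458  r=10.2858  x^+=-0.0806  v^+=-4.3959  a^+=2.5444
step 5: x_pred=-3.4823  r=0.3423  x^+=-3.2006  v^+=-1.3661  a^+=2.6324
step 6: x_pred=-2.9971  r=0.8871  x^+=-2.2670  v^+=1.8511  a^+=2.8605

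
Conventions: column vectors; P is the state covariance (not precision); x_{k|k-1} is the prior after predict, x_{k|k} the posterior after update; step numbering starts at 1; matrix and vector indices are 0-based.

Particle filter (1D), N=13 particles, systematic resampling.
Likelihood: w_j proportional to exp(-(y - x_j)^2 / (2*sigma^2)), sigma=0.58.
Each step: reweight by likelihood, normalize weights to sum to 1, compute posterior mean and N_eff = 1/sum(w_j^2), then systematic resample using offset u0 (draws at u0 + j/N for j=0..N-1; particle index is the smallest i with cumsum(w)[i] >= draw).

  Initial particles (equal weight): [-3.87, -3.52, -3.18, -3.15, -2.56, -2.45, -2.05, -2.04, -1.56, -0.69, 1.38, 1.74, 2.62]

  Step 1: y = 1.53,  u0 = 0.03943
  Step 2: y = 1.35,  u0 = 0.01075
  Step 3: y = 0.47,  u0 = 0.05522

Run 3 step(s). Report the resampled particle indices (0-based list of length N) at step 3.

resampled_idx = [0, 1, 1, 2, 3, 4, 4, 5, 6, 7, 7, 9, 12]

step 1: w=[0.0000, 0.0000, 0.0000, 0.0000, 0.0000, 0.0000, 0.0000, 0.0000, 0.0000, 0.0003, 0.4660, 0.4513, 0.0824]  mean=1.6440  Neff=2.3387  idx=[10, 10, 10, 10, 10, 10, 11, 11, 11, 11, 11, 11, 12]
step 2: w=[0.0919, 0.0919, 0.0919, 0.0919, 0.0919, 0.0919, 0.0734, 0.0734, 0.0734, 0.0734, 0.0734, 0.0734, 0.0084]  mean=1.5489  Neff=12.0423  idx=[0, 0, 1, 2, 3, 4, 5, 5, 7, 8, 9, 10, 11]
step 3: w=[0.1046, 0.1046, 0.1046, 0.1046, 0.1046, 0.1046, 0.1046, 0.1046, 0.0326, 0.0326, 0.0326, 0.0326, 0.0326]  mean=1.4387  Neff=10.7651  idx=[0, 1, 1, 2, 3, 4, 4, 5, 6, 7, 7, 9, 12]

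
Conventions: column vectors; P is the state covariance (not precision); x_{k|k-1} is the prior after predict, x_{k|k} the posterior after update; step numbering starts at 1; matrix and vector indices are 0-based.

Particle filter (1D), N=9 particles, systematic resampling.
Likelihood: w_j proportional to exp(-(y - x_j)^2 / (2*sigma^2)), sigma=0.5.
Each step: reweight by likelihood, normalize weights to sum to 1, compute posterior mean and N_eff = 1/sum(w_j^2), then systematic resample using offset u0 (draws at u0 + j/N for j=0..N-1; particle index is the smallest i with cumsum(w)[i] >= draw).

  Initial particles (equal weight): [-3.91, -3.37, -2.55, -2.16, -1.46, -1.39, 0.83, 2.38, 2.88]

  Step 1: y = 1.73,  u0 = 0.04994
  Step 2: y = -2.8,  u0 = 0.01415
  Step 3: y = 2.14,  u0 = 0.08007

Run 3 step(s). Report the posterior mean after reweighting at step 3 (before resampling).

step 1: w=[0.0000, 0.0000, 0.0000, 0.0000, 0.0000, 0.0000, 0.2833, 0.6150, 0.1017]  mean=1.9917  Neff=2.1329  idx=[6, 6, 6, 7, 7, 7, 7, 7, 8]
step 2: w=[0.3333, 0.3333, 0.3333, 0.0000, 0.0000, 0.0000, 0.0000, 0.0000, 0.0000]  mean=0.8300  Neff=3.0000  idx=[0, 0, 0, 1, 1, 1, 2, 2, 2]
step 3: w=[0.1111, 0.1111, 0.1111, 0.1111, 0.1111, 0.1111, 0.1111, 0.1111, 0.1111]  mean=0.8300  Neff=9.0000  idx=[0, 1, 2, 3, 4, 5, 6, 7, 8]

post_mean = 0.8300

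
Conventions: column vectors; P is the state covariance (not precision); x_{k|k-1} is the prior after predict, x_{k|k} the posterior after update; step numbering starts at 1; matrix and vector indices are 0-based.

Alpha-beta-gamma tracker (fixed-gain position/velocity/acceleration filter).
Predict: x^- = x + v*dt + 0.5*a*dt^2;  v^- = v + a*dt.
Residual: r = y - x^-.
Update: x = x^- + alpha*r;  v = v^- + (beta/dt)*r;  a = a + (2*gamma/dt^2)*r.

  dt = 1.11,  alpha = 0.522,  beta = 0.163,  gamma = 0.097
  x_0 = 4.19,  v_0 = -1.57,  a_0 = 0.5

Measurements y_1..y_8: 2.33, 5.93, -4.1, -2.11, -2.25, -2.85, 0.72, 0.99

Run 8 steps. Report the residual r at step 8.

step 1: x_pred=2.7553  r=-0.4253  x^+=2.5333  v^+=-1.0775  a^+=0.4330
step 2: x_pred=1.6041  r=4.3259  x^+=3.8622  v^+=0.0385  a^+=1.1142
step 3: x_pred=4.5913  r=-8.6913  x^+=0.0544  v^+=-0.0011  a^+=-0.2543
step 4: x_pred=-0.1035  r=-2.0065  x^+=-1.1509  v^+=-0.5781  a^+=-0.5703
step 5: x_pred=-2.1438  r=-0.1062  x^+=-2.1993  v^+=-1.2266  a^+=-0.5870
step 6: x_pred=-3.9224  r=1.0724  x^+=-3.3626  v^+=-1.7207  a^+=-0.4181
step 7: x_pred=-5.5302  r=6.2502  x^+=-2.2676  v^+=-1.2670  a^+=0.5660
step 8: x_pred=-3.3252  r=4.3152  x^+=-1.0727  v^+=-0.0050  a^+=1.2455

resid = 4.3152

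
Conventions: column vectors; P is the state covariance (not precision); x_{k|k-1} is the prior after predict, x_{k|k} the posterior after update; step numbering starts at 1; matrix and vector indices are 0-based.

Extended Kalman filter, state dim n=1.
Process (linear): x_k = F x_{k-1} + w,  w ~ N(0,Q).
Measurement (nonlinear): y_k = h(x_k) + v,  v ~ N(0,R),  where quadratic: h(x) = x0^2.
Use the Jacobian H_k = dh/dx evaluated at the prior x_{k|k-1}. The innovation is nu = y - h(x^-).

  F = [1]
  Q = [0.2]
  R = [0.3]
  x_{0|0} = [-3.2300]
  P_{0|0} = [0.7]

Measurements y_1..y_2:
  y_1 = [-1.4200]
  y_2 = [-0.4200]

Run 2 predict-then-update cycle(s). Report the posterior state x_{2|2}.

x_post = [-0.6875]

step 1: x^-=[-3.2300]  P^-=[0.9000]  H_jac=[-6.4600]  S=[37.8584]  K=[-0.1536]  nu=[-11.8529]  x^+=[-1.4097]  P^+=[0.0071]
step 2: x^-=[-1.4097]  P^-=[0.2071]  H_jac=[-2.8195]  S=[1.9466]  K=[-0.3000]  nu=[-2.4073]  x^+=[-0.6875]  P^+=[0.0319]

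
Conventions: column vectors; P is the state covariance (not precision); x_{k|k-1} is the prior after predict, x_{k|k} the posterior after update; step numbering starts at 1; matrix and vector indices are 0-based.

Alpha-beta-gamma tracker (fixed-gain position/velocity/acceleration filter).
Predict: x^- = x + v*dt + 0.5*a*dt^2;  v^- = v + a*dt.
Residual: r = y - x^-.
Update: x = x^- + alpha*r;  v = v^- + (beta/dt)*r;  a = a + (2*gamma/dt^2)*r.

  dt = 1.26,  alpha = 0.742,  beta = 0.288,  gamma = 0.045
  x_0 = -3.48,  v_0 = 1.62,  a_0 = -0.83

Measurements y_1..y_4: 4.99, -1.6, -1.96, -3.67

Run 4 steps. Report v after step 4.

step 1: x_pred=-2.0977  r=7.0877  x^+=3.1614  v^+=2.1942  a^+=-0.4282
step 2: x_pred=5.5862  r=-7.1862  x^+=0.2540  v^+=0.0121  a^+=-0.8356
step 3: x_pred=-0.3940  r=-1.5660  x^+=-1.5560  v^+=-1.3987  a^+=-0.9244
step 4: x_pred=-4.0520  r=0.3820  x^+=-3.7686  v^+=-2.4760  a^+=-0.9027

v_post = -2.4760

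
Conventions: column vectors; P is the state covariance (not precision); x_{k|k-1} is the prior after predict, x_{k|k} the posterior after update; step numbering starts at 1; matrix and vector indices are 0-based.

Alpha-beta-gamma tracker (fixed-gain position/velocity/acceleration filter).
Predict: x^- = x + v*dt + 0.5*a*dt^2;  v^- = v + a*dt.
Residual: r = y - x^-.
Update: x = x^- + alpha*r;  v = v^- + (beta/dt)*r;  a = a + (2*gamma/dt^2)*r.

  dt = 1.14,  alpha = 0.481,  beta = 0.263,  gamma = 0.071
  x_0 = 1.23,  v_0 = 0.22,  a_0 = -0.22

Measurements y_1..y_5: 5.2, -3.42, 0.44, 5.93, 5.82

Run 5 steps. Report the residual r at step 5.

step 1: x_pred=1.3378  r=3.8622  x^+=3.1955  v^+=0.8602  a^+=0.2020
step 2: x_pred=4.3074  r=-7.7274  x^+=0.5905  v^+=-0.6923  a^+=-0.6423
step 3: x_pred=-0.6160  r=1.0560  x^+=-0.1081  v^+=-1.1809  a^+=-0.5270
step 4: x_pred=-1.7967  r=7.7267  x^+=1.9198  v^+=0.0009  a^+=0.3173
step 5: x_pred=2.1271  r=3.6929  x^+=3.9034  v^+=1.2146  a^+=0.7208

resid = 3.6929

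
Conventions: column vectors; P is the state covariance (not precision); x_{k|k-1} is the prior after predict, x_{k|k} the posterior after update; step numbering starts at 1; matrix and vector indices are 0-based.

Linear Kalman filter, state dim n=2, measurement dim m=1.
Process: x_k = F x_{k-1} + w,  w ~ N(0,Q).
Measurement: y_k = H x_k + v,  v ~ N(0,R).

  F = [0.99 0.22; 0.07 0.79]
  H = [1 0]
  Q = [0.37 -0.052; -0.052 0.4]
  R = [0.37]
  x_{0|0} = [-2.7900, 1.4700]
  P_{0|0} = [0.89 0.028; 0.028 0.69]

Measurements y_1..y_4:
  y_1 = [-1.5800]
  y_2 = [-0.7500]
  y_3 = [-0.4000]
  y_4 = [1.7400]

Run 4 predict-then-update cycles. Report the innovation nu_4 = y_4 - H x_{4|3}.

innov = [2.1491]

step 1: x^-=[-2.4387, 0.9660]  P^-=[1.2879 0.1519; 0.1519 0.8381]  S=[1.6579]  K=[0.7768; 0.0916]  nu=[0.8587]  x^+=[-1.7716, 1.0447]  P^+=[0.2874 0.0339; 0.0339 0.8242]
step 2: x^-=[-1.5241, 0.7013]  P^-=[0.7064 0.1382; 0.1382 0.9195]  S=[1.0764]  K=[0.6563; 0.1284]  nu=[0.7741]  x^+=[-1.0161, 0.8007]  P^+=[0.2428 0.0475; 0.0475 0.9018]
step 3: x^-=[-0.8298, 0.5614]  P^-=[0.6723 0.1594; 0.1594 0.9692]  S=[1.0423]  K=[0.6450; 0.1530]  nu=[0.4298]  x^+=[-0.5526, 0.6272]  P^+=[0.2387 0.0566; 0.0566 0.9449]
step 4: x^-=[-0.4091, 0.4568]  P^-=[0.6743 0.1739; 0.1739 0.9971]  S=[1.0443]  K=[0.6457; 0.1665]  nu=[2.1491]  x^+=[0.9786, 0.8146]  P^+=[0.2389 0.0616; 0.0616 0.9682]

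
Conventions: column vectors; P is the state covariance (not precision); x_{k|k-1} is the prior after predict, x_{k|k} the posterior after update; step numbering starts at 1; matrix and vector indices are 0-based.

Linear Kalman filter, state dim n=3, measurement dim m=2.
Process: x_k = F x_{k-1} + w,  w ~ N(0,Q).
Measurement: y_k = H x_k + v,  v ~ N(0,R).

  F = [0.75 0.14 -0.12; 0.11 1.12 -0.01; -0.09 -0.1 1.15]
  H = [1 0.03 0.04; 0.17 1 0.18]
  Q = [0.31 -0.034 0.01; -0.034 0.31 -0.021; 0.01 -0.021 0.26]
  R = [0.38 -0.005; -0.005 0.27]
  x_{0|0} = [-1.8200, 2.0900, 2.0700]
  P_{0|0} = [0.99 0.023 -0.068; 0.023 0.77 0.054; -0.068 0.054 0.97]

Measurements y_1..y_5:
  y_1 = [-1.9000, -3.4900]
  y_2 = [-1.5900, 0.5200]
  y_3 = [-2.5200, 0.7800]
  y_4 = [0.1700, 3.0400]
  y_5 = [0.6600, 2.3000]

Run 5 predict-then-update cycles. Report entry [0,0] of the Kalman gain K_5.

K[0,0] = 0.6194

step 1: x^-=[-1.3208, 2.1199, 2.3353]  P^-=[0.9112 0.1833 -0.2535; 0.1833 1.2926 -0.0698; -0.2535 -0.0698 1.5606]  S=[1.2854 0.3336; 0.3336 1.6611]  K=[0.6958 0.0364; -0.0361 0.7966; -0.1863 0.1385]  nu=[-0.7362, -5.8057]  x^+=[-2.0443, -2.4782, 1.6681]  P^+=[0.2697 -0.0170 -0.1252; -0.0170 0.2561 -0.2106; -0.1252 -0.2106 1.5014]
step 2: x^-=[-2.0803, -3.0171, 2.3501]  P^-=[0.5144 0.0469 -0.3633; 0.0469 0.6354 -0.3552; -0.3633 -0.3552 2.3243]  S=[0.8716 0.0814; 0.0814 0.8614]  K=[0.5727 0.0259; -0.0035 0.6730; -0.3254 0.0324]  nu=[0.4868, 3.4677]  x^+=[-1.7116, -0.6851, 2.3042]  P^+=[0.2255 0.0022 -0.2024; 0.0022 0.2456 -0.3571; -0.2024 -0.3571 2.2329]
step 3: x^-=[-1.6561, -0.9786, 2.8724]  P^-=[0.5227 0.0804 -0.5555; 0.0804 0.6301 -0.5628; -0.5555 -0.5628 3.3414]  S=[0.8677 0.0783; 0.0783 0.8142]  K=[0.5769 0.0296; 0.0286 0.6635; -0.5039 -0.0201]  nu=[-0.9494, 1.5231]  x^+=[-2.1588, 0.0048, 3.3202]  P^+=[0.2305 0.0200 -0.3007; 0.0200 0.2680 -0.5132; -0.3007 -0.5132 3.1191]
step 4: x^-=[-2.0169, -0.2653, 4.0121]  P^-=[0.5654 0.1238 -0.7929; 0.1238 0.6663 -0.7913; -0.7929 -0.7913 4.5703]  S=[0.8954 0.0845; 0.0845 0.8095]  K=[0.5971 0.0331; 0.0624 0.6667; -0.7027 -0.0544]  nu=[2.0344, 2.9260]  x^+=[-0.7053, 1.8125, 2.4232]  P^+=[0.2420 0.0388 -0.4111; 0.0388 0.2960 -0.6828; -0.4111 -0.6828 4.1192]
step 5: x^-=[-0.5660, 1.9281, 2.6689]  P^-=[0.6163 0.1717 -1.0594; 0.1717 0.7104 -1.0407; -1.0594 -1.0407 5.9554]  S=[0.9295 0.0914; 0.0914 0.8101]  K=[0.6194 0.0360; 0.0969 0.6708; -0.9091 -0.0811]  nu=[1.0614, -0.0123]  x^+=[0.0910, 2.0228, 1.7050]  P^+=[0.2545 0.0580 -0.5260; 0.0580 0.3253 -0.8582; -0.5260 -0.8582 5.1684]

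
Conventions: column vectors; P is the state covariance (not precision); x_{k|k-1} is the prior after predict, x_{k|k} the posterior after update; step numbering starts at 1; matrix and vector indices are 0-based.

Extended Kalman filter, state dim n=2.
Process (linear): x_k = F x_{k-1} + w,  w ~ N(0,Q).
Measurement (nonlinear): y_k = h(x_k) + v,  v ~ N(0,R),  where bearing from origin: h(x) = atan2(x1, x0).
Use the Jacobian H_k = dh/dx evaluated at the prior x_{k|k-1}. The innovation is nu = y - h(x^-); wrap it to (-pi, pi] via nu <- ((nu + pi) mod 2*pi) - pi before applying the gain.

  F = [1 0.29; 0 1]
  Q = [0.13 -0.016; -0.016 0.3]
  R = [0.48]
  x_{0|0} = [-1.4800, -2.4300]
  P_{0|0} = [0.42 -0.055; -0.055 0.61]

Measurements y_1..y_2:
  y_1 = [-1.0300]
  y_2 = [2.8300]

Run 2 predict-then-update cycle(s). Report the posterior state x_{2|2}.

step 1: x^-=[-2.1847, -2.4300]  P^-=[0.5694 0.1059; 0.1059 0.9100]  H_jac=[0.2276 -0.2046]  S=[0.5377]  K=[0.2007; -0.3014]  nu=[1.2731]  x^+=[-1.9292, -2.8138]  P^+=[0.5477 0.1384; 0.1384 0.8611]
step 2: x^-=[-2.7452, -2.8138]  P^-=[0.8305 0.3722; 0.3722 1.1611]  H_jac=[0.1821 -0.1776]  S=[0.5201]  K=[0.1636; -0.2663]  nu=[-1.1093]  x^+=[-2.9267, -2.5183]  P^+=[0.8165 0.3948; 0.3948 1.1243]

x_post = [-2.9267, -2.5183]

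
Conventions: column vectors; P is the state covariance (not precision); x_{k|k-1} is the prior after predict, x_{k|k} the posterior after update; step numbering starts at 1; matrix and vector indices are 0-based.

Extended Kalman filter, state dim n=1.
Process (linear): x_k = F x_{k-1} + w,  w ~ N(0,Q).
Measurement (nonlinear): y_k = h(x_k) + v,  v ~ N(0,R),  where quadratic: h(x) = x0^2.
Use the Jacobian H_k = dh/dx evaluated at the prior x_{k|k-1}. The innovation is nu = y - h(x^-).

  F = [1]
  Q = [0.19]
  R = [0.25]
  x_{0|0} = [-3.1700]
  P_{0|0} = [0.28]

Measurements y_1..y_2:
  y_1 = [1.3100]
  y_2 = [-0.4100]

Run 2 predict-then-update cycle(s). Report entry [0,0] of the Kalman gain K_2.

step 1: x^-=[-3.1700]  P^-=[0.4700]  H_jac=[-6.3400]  S=[19.1419]  K=[-0.1557]  nu=[-8.7389]  x^+=[-1.8096]  P^+=[0.0061]
step 2: x^-=[-1.8096]  P^-=[0.1961]  H_jac=[-3.6193]  S=[2.8192]  K=[-0.2518]  nu=[-3.6847]  x^+=[-0.8818]  P^+=[0.0174]

K[0,0] = -0.2518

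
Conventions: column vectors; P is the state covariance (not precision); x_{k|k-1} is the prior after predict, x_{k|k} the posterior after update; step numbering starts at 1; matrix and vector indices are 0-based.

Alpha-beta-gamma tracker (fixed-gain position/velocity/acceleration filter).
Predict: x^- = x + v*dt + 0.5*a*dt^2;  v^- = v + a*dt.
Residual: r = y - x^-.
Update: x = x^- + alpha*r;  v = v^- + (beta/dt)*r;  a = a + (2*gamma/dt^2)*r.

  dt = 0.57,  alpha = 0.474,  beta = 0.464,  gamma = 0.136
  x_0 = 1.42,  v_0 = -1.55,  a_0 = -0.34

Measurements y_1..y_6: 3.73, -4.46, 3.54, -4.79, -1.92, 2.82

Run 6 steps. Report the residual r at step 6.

resid = 7.3822

step 1: x_pred=0.4813  r=3.2487  x^+=2.0212  v^+=0.9008  a^+=2.3798
step 2: x_pred=2.9212  r=-7.3812  x^+=-0.5775  v^+=-3.7513  a^+=-3.7996
step 3: x_pred=-3.3330  r=6.8730  x^+=-0.0752  v^+=-0.3222  a^+=1.9543
step 4: x_pred=0.0586  r=-4.8486  x^+=-2.2396  v^+=-3.1552  a^+=-2.1049
step 5: x_pred=-4.3801  r=2.4601  x^+=-3.2140  v^+=-2.3524  a^+=-0.0454
step 6: x_pred=-4.5622  r=7.3822  x^+=-1.0631  v^+=3.6311  a^+=6.1349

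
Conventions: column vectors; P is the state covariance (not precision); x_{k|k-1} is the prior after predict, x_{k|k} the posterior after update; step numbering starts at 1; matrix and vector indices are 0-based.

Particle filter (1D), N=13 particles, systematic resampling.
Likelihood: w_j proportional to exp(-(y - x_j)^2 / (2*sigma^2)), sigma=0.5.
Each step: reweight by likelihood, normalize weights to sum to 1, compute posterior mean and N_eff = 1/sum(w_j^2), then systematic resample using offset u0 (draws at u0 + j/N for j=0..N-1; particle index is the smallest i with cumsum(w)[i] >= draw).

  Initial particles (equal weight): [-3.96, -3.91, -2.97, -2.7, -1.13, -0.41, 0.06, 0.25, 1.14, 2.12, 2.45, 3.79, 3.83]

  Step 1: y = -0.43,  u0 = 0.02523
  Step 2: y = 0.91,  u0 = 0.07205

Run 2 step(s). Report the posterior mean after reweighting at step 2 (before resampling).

post_mean = 0.1016

step 1: w=[0.0000, 0.0000, 0.0000, 0.0000, 0.1566, 0.4168, 0.2581, 0.1655, 0.0030, 0.0000, 0.0000, 0.0000, 0.0000]  mean=-0.2876  Neff=3.4215  idx=[4, 4, 5, 5, 5, 5, 5, 5, 6, 6, 6, 7, 7]
step 2: w=[0.0001, 0.0001, 0.0177, 0.0177, 0.0177, 0.0177, 0.0177, 0.0177, 0.1364, 0.1364, 0.1364, 0.2421, 0.2421]  mean=0.1016  Neff=5.7179  idx=[6, 8, 8, 9, 10, 10, 11, 11, 11, 12, 12, 12, 12]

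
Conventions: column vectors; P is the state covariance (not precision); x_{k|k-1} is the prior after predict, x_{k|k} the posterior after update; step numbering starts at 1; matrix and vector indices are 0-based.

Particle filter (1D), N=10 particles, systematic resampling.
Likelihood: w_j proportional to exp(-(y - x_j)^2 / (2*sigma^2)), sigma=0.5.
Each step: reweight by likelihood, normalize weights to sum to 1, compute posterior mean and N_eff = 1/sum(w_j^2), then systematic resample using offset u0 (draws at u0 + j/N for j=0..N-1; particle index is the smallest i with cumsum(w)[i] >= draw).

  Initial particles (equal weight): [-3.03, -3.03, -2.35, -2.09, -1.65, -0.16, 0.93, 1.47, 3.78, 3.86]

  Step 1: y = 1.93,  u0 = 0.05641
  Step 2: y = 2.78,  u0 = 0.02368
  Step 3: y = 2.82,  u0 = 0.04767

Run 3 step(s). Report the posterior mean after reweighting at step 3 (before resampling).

step 1: w=[0.0000, 0.0000, 0.0000, 0.0000, 0.0000, 0.0002, 0.1709, 0.8269, 0.0013, 0.0007]  mean=1.3823  Neff=1.4027  idx=[6, 6, 7, 7, 7, 7, 7, 7, 7, 7]
step 2: w=[0.0041, 0.0041, 0.1240, 0.1240, 0.1240, 0.1240, 0.1240, 0.1240, 0.1240, 0.1240]  mean=1.4656  Neff=8.1301  idx=[2, 2, 3, 4, 5, 6, 6, 7, 8, 9]
step 3: w=[0.1000, 0.1000, 0.1000, 0.1000, 0.1000, 0.1000, 0.1000, 0.1000, 0.1000, 0.1000]  mean=1.4700  Neff=10.0000  idx=[0, 1, 2, 3, 4, 5, 6, 7, 8, 9]

post_mean = 1.4700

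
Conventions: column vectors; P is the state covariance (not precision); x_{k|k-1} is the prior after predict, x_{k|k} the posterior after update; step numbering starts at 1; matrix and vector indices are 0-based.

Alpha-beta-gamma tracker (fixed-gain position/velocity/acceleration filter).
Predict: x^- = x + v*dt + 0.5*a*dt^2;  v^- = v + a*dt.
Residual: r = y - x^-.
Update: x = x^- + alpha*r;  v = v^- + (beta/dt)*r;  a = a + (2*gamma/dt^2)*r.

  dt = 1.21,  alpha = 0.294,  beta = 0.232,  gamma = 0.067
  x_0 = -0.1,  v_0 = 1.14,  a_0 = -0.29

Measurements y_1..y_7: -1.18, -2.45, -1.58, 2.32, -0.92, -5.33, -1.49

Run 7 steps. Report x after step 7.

x_post = -4.2624

step 1: x_pred=1.0671  r=-2.2471  x^+=0.4065  v^+=0.3583  a^+=-0.4957
step 2: x_pred=0.4771  r=-2.9271  x^+=-0.3835  v^+=-0.8027  a^+=-0.7636
step 3: x_pred=-1.9137  r=0.3337  x^+=-1.8156  v^+=-1.6626  a^+=-0.7330
step 4: x_pred=-4.3640  r=6.6840  x^+=-2.3989  v^+=-1.2680  a^+=-0.1213
step 5: x_pred=-4.0220  r=3.1020  x^+=-3.1100  v^+=-0.8200  a^+=0.1626
step 6: x_pred=-3.9832  r=-1.3468  x^+=-4.3791  v^+=-0.8814  a^+=0.0394
step 7: x_pred=-5.4169  r=3.9269  x^+=-4.2624  v^+=-0.0809  a^+=0.3988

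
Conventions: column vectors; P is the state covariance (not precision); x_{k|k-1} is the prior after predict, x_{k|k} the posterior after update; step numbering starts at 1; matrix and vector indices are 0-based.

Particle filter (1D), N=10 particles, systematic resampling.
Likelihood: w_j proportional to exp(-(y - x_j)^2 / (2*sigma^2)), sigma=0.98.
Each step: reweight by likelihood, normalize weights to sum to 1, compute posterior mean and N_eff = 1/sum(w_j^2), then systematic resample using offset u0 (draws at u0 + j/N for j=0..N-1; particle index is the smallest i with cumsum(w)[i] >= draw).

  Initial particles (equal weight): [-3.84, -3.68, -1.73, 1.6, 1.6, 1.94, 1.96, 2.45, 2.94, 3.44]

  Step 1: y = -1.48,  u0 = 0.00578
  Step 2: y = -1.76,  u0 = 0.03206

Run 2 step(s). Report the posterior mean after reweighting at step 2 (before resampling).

step 1: w=[0.0490, 0.0717, 0.8623, 0.0064, 0.0064, 0.0020, 0.0019, 0.0003, 0.0000, 0.0000]  mean=-1.9150  Neff=1.3312  idx=[0, 1, 2, 2, 2, 2, 2, 2, 2, 2]
step 2: w=[0.0127, 0.0178, 0.1212, 0.1212, 0.1212, 0.1212, 0.1212, 0.1212, 0.1212, 0.1212]  mean=-1.7916  Neff=8.4774  idx=[2, 2, 3, 4, 5, 6, 6, 7, 8, 9]

post_mean = -1.7916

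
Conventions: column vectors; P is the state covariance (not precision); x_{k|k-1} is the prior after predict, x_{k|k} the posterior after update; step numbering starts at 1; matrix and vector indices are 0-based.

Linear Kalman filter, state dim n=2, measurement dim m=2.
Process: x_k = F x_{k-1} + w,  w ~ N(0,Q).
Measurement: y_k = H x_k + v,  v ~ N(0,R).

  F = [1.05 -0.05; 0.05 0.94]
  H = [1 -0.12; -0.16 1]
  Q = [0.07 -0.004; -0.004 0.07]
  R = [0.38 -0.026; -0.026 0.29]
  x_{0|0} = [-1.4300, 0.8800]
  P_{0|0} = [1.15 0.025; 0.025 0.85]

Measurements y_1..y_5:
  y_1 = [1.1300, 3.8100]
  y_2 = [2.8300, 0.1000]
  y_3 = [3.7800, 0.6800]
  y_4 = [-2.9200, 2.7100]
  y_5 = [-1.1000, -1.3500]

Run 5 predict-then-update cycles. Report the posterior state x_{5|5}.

step 1: x^-=[-1.5455, 0.7557]  P^-=[1.3374 0.0410; 0.0410 0.8263]  S=[1.7194 -0.2973; -0.2973 1.1374]  K=[0.7841 0.0529; 0.0951 0.7456]  nu=[2.7662, 2.8070]  x^+=[0.7719, 3.1116]  P^+=[0.3018 0.0432; 0.0432 0.2207]
step 2: x^-=[0.6550, 2.9635]  P^-=[0.3987 0.0440; 0.0440 0.2698]  S=[0.7720 -0.0773; -0.0773 0.5559]  K=[0.5132 0.0358; 0.0633 0.4814]  nu=[2.5307, -2.7587]  x^+=[1.8549, 1.7955]  P^+=[0.1975 0.0286; 0.0286 0.1426]
step 3: x^-=[1.8578, 1.7806]  P^-=[0.2851 0.0279; 0.0279 0.1991]  S=[0.6613 -0.0671; -0.0671 0.4875]  K=[0.4284 0.0226; 0.0472 0.4058]  nu=[2.1358, -0.8033]  x^+=[2.7546, 1.5553]  P^+=[0.1648 0.0218; 0.0218 0.1199]
step 4: x^-=[2.8146, 1.5998]  P^-=[0.2497 0.0205; 0.0205 0.1784]  S=[0.6274 -0.0665; -0.0665 0.4683]  K=[0.3957 0.0146; 0.0387 0.3796]  nu=[-5.5426, 1.5606]  x^+=[0.6443, 1.9775]  P^+=[0.1522 0.0183; 0.0183 0.1120]
step 5: x^-=[0.5777, 1.8911]  P^-=[0.2361 0.0167; 0.0167 0.1711]  S=[0.6146 -0.0673; -0.0673 0.4617]  K=[0.3820 0.0101; 0.0343 0.3696]  nu=[-1.4507, -3.1487]  x^+=[-0.0082, 0.6775]  P^+=[0.1469 0.0165; 0.0165 0.1089]

x_post = [-0.0082, 0.6775]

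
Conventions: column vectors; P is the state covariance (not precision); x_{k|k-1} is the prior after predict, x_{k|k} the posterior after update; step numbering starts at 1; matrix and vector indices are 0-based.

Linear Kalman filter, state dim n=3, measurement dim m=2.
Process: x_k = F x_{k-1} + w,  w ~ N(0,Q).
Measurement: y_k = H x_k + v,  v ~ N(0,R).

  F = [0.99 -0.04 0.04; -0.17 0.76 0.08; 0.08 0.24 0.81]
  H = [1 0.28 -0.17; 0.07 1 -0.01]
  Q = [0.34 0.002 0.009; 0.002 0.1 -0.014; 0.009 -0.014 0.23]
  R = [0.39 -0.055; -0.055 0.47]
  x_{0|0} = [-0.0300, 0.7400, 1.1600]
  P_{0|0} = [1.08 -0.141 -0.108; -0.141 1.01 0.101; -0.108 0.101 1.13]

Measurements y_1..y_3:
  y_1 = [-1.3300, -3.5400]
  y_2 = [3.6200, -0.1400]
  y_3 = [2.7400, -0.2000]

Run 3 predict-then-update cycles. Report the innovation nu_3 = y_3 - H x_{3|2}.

innov = [0.7794, 0.7872]

step 1: x^-=[-0.0129, 0.6603, 1.1148]  P^-=[1.4042 -0.3190 -0.0009; -0.3190 0.7735 0.3042; -0.0009 0.3042 1.0563]  S=[1.6781 -0.1161; -0.1161 1.1997]  K=[0.7761 -0.1088; -0.0490 0.6188; -0.0401 0.2409]  nu=[-1.3125, -4.1882]  x^+=[-0.5758, -1.8671, 0.1587]  P^+=[0.3596 -0.1179 0.1050; -0.1179 0.3030 0.1179; 0.1050 0.1179 0.9818]
step 2: x^-=[-0.4890, -1.3084, -0.3657]  P^-=[0.7117 -0.1433 0.1206; -0.1433 0.3336 0.1587; 0.1206 0.1587 0.9488]  S=[1.0189 -0.0863; -0.0863 0.7838]  K=[0.6347 -0.0509; -0.0410 0.4063; 0.0209 0.2034]  nu=[4.4132, 1.1990]  x^+=[2.2509, -1.0023, -0.0296]  P^+=[0.2937 -0.0781 0.1263; -0.0781 0.1996 0.0948; 0.1263 0.0948 0.9167]
step 3: x^-=[2.2673, -1.1468, -0.0844]  P^-=[0.6455 -0.0982 0.1412; -0.0982 0.2579 0.1198; 0.1412 0.1198 0.8950]  S=[0.9672 -0.0600; -0.0600 0.7149]  K=[0.6126 -0.0247; -0.0263 0.3473; 0.0340 0.1718]  nu=[0.7794, 0.7872]  x^+=[2.7254, -0.8939, 0.0773]  P^+=[0.2803 -0.0636 0.1303; -0.0636 0.1699 0.0785; 0.1303 0.0785 0.8735]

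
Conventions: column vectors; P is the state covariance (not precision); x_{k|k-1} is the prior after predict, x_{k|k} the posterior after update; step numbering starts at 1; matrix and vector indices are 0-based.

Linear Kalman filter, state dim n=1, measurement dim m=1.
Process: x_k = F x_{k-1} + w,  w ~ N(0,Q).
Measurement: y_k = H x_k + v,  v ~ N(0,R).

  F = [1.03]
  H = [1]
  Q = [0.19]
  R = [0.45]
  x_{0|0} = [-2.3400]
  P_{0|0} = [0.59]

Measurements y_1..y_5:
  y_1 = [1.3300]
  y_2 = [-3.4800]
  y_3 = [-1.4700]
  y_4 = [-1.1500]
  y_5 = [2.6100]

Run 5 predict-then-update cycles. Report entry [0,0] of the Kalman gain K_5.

K[0,0] = 0.4841

step 1: x^-=[-2.4102]  P^-=[0.8159]  S=[1.2659]  K=[0.6445]  nu=[3.7402]  x^+=[0.0005]  P^+=[0.2900]
step 2: x^-=[0.0005]  P^-=[0.4977]  S=[0.9477]  K=[0.5252]  nu=[-3.4805]  x^+=[-1.8274]  P^+=[0.2363]
step 3: x^-=[-1.8822]  P^-=[0.4407]  S=[0.8907]  K=[0.4948]  nu=[0.4122]  x^+=[-1.6782]  P^+=[0.2227]
step 4: x^-=[-1.7286]  P^-=[0.4262]  S=[0.8762]  K=[0.4864]  nu=[0.5786]  x^+=[-1.4471]  P^+=[0.2189]
step 5: x^-=[-1.4906]  P^-=[0.4222]  S=[0.8722]  K=[0.4841]  nu=[4.1006]  x^+=[0.4944]  P^+=[0.2178]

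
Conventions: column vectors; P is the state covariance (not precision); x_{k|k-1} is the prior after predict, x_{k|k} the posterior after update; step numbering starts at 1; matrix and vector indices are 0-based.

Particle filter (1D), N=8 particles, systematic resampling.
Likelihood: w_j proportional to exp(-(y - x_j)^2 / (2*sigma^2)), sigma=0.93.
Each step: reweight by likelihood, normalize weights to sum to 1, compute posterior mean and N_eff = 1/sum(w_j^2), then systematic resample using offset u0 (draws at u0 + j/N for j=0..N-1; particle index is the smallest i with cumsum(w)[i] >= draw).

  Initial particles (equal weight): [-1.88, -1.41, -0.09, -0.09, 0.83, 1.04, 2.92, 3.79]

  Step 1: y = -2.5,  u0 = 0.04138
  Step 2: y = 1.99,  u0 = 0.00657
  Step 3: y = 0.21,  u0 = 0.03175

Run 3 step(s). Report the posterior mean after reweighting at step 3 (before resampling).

step 1: w=[0.5820, 0.3657, 0.0253, 0.0253, 0.0012, 0.0005, 0.0000, 0.0000]  mean=-1.6128  Neff=2.1110  idx=[0, 0, 0, 0, 0, 1, 1, 1]
step 2: w=[0.0376, 0.0376, 0.0376, 0.0376, 0.0376, 0.2707, 0.2707, 0.2707]  mean=-1.4983  Neff=4.4062  idx=[0, 3, 5, 5, 6, 6, 7, 7]
step 3: w=[0.0542, 0.0542, 0.1486, 0.1486, 0.1486, 0.1486, 0.1486, 0.1486]  mean=-1.4610  Neff=7.2277  idx=[0, 2, 3, 4, 4, 5, 6, 7]

post_mean = -1.4610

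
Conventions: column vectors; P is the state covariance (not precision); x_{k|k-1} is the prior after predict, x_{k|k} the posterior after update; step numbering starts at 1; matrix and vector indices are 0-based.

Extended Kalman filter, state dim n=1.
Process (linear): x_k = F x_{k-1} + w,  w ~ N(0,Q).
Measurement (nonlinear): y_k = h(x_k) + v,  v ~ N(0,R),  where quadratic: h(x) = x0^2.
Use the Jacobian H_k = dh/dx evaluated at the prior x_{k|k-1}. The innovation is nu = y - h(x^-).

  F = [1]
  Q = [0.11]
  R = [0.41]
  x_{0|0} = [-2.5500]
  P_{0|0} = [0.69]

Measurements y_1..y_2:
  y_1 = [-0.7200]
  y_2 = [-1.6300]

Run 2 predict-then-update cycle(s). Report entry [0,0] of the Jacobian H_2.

H_jac[0,0] = -2.3224

step 1: x^-=[-2.5500]  P^-=[0.8000]  H_jac=[-5.1000]  S=[21.2180]  K=[-0.1923]  nu=[-7.2225]  x^+=[-1.1612]  P^+=[0.0155]
step 2: x^-=[-1.1612]  P^-=[0.1255]  H_jac=[-2.3224]  S=[1.0867]  K=[-0.2681]  nu=[-2.9784]  x^+=[-0.3626]  P^+=[0.0473]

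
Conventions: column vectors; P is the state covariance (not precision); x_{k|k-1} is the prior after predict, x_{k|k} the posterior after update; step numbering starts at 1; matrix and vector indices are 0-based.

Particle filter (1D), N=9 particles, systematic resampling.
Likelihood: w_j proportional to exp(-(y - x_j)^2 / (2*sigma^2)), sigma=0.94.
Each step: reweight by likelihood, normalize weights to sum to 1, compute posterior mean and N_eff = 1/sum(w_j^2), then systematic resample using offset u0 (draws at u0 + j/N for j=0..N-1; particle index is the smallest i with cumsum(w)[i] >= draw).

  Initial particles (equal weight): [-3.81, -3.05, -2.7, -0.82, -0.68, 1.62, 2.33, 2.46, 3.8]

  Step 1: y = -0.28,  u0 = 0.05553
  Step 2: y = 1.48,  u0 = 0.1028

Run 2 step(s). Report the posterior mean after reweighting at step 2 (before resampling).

step 1: w=[0.0004, 0.0066, 0.0184, 0.4289, 0.4621, 0.0656, 0.0107, 0.0072, 0.0000]  mean=-0.5882  Neff=2.4854  idx=[3, 3, 3, 3, 4, 4, 4, 4, 5]
step 2: w=[0.0340, 0.0340, 0.0340, 0.0340, 0.0484, 0.0484, 0.0484, 0.0484, 0.6706]  mean=0.8433  Neff=2.1569  idx=[3, 5, 7, 8, 8, 8, 8, 8, 8]

post_mean = 0.8433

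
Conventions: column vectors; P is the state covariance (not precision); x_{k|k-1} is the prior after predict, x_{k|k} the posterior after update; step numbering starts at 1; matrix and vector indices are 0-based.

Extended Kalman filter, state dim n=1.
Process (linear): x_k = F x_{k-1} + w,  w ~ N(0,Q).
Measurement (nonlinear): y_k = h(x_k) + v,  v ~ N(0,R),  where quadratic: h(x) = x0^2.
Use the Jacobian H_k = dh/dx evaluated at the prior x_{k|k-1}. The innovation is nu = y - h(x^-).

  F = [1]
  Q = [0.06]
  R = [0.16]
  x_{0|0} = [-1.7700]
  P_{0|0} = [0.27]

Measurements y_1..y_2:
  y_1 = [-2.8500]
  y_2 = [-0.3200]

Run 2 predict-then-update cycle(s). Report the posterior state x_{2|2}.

step 1: x^-=[-1.7700]  P^-=[0.3300]  H_jac=[-3.5400]  S=[4.2954]  K=[-0.2720]  nu=[-5.9829]  x^+=[-0.1429]  P^+=[0.0123]
step 2: x^-=[-0.1429]  P^-=[0.0723]  H_jac=[-0.2857]  S=[0.1659]  K=[-0.1245]  nu=[-0.3404]  x^+=[-0.1005]  P^+=[0.0697]

x_post = [-0.1005]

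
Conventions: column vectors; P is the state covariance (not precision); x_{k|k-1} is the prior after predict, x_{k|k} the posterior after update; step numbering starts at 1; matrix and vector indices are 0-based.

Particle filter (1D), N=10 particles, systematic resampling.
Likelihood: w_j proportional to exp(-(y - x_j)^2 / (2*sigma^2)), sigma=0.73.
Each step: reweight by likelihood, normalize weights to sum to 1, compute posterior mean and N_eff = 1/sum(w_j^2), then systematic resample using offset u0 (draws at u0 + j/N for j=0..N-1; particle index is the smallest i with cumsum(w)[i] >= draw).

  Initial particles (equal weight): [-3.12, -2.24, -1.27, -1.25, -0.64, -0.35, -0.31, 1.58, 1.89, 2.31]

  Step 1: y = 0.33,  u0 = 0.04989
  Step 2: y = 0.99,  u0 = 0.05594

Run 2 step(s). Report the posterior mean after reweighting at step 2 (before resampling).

step 1: w=[0.0000, 0.0009, 0.0395, 0.0420, 0.1807, 0.2831, 0.2974, 0.1008, 0.0445, 0.0110]  mean=-0.1427  Neff=4.6118  idx=[3, 4, 4, 5, 5, 6, 6, 6, 7, 8]
step 2: w=[0.0038, 0.0352, 0.0352, 0.0790, 0.0790, 0.0872, 0.0872, 0.0872, 0.3071, 0.1991]  mean=0.6753  Neff=5.8227  idx=[2, 4, 5, 6, 7, 8, 8, 8, 9, 9]

post_mean = 0.6753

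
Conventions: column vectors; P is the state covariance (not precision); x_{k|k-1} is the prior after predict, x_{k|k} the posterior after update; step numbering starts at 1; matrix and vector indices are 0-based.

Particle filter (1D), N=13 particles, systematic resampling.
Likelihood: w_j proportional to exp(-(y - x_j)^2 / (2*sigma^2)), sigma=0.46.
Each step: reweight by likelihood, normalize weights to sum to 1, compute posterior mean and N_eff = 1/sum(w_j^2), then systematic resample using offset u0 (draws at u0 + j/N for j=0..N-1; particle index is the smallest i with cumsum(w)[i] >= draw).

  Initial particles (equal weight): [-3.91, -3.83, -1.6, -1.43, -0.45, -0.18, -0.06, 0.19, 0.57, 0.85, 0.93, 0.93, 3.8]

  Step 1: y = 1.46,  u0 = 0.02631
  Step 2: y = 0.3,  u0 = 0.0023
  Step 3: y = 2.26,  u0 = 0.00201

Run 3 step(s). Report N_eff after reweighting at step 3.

step 1: w=[0.0000, 0.0000, 0.0000, 0.0000, 0.0001, 0.0011, 0.0026, 0.0136, 0.0946, 0.2551, 0.3165, 0.3165, 0.0000]  mean=0.8616  Neff=3.6427  idx=[8, 8, 9, 9, 9, 10, 10, 10, 10, 11, 11, 11, 11]
step 2: w=[0.1340, 0.1340, 0.0779, 0.0779, 0.0779, 0.0623, 0.0623, 0.0623, 0.0623, 0.0623, 0.0623, 0.0623, 0.0623]  mean=0.8149  Neff=11.7447  idx=[0, 0, 1, 1, 2, 3, 4, 5, 6, 8, 9, 10, 11]
step 3: w=[0.0095, 0.0095, 0.0095, 0.0095, 0.0736, 0.0736, 0.0736, 0.1236, 0.1236, 0.1236, 0.1236, 0.1236, 0.1236]  mean=0.8987  Neff=9.2418  idx=[0, 4, 5, 6, 7, 8, 8, 9, 9, 10, 11, 11, 12]

N_eff = 9.2418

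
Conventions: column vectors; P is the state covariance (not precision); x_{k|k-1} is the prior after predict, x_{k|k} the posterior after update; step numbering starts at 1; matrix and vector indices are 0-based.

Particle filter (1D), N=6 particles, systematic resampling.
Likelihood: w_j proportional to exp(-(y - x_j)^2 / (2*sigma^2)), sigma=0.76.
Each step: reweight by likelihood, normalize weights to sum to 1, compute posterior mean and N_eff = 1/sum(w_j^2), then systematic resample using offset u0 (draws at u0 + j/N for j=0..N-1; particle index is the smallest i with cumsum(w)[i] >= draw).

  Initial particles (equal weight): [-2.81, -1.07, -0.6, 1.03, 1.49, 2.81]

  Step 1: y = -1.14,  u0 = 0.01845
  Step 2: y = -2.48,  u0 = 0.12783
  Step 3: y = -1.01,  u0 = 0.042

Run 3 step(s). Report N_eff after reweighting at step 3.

N_eff = 3.3652

step 1: w=[0.0475, 0.5292, 0.4129, 0.0090, 0.0013, 0.0000]  mean=-0.9363  Neff=2.2080  idx=[0, 1, 1, 1, 2, 2]
step 2: w=[0.5907, 0.1161, 0.1161, 0.1161, 0.0304, 0.0304]  mean=-2.0693  Neff=2.5557  idx=[0, 0, 0, 1, 2, 4]
step 3: w=[0.0199, 0.0199, 0.0199, 0.3279, 0.3279, 0.2844]  mean=-1.0403  Neff=3.3652  idx=[2, 3, 3, 4, 4, 5]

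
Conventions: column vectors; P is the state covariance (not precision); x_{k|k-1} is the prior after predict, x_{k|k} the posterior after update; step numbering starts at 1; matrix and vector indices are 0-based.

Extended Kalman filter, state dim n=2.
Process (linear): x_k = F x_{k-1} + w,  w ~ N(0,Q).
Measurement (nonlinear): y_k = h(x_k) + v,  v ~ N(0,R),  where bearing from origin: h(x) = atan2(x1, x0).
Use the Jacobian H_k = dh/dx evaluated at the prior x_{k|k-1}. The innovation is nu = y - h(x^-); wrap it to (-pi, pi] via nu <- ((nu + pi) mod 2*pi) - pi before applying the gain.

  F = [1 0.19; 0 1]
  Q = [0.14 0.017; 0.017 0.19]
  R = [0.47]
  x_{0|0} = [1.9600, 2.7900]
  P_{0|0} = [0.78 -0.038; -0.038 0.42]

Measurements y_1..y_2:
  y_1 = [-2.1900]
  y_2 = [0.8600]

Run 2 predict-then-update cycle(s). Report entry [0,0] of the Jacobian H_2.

H_jac[0,0] = -0.1096

step 1: x^-=[2.4901, 2.7900]  P^-=[0.9207 0.0588; 0.0588 0.6100]  H_jac=[-0.1995 0.1781]  S=[0.5218]  K=[-0.3320; 0.1857]  nu=[-3.0321]  x^+=[3.4966, 2.2270]  P^+=[0.8632 0.0910; 0.0910 0.5920]
step 2: x^-=[3.9198, 2.2270]  P^-=[1.0592 0.2204; 0.2204 0.7820]  H_jac=[-0.1096 0.1929]  S=[0.5025]  K=[-0.1464; 0.2521]  nu=[0.3433]  x^+=[3.8695, 2.3136]  P^+=[1.0484 0.2390; 0.2390 0.7501]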